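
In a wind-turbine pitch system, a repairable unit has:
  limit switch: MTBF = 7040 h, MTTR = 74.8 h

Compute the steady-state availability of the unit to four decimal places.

A(limit switch) = MTBF/(MTBF+MTTR) = 7040/(7040+74.8) = 0.9895

0.9895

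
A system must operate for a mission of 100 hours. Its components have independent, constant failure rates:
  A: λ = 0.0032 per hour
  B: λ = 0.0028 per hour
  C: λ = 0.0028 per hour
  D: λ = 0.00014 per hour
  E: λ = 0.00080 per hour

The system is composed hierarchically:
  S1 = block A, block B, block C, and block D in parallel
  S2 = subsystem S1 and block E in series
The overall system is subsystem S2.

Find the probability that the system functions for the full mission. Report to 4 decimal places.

0.9229

R(A) = exp(−0.0032 × 100) = 0.726149
R(B) = exp(−0.0028 × 100) = 0.755784
R(C) = exp(−0.0028 × 100) = 0.755784
R(D) = exp(−0.00014 × 100) = 0.986098
R(E) = exp(−0.00080 × 100) = 0.923116
Parallel (A, B, C, and D): 1 − (1 − 0.726149)(1 − 0.755784)(1 − 0.755784)(1 − 0.986098) = 0.999773
Series ([0.999773] and E): 0.999773 × 0.923116 = 0.9229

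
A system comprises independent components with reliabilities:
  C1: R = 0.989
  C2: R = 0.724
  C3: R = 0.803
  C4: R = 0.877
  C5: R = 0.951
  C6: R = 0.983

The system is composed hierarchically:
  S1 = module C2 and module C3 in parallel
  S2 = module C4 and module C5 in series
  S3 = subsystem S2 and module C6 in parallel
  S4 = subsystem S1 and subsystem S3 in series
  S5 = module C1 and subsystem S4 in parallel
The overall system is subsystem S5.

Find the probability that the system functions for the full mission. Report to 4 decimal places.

Parallel (C2 and C3): 1 − (1 − 0.724000)(1 − 0.803000) = 0.945628
Series (C4 and C5): 0.877000 × 0.951000 = 0.834027
Parallel ([0.834027] and C6): 1 − (1 − 0.834027)(1 − 0.983000) = 0.997178
Series ([0.945628] and [0.997178]): 0.945628 × 0.997178 = 0.942959
Parallel (C1 and [0.942959]): 1 − (1 − 0.989000)(1 − 0.942959) = 0.9994

0.9994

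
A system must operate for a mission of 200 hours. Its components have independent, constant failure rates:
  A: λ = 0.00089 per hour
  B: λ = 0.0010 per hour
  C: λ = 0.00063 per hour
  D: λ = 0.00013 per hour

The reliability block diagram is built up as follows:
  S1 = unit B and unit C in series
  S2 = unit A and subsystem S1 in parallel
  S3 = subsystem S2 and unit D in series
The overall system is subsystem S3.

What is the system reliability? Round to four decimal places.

R(A) = exp(−0.00089 × 200) = 0.836942
R(B) = exp(−0.0010 × 200) = 0.818731
R(C) = exp(−0.00063 × 200) = 0.881615
R(D) = exp(−0.00013 × 200) = 0.974335
Series (B and C): 0.818731 × 0.881615 = 0.721806
Parallel (A and [0.721806]): 1 − (1 − 0.836942)(1 − 0.721806) = 0.954638
Series ([0.954638] and D): 0.954638 × 0.974335 = 0.9301

0.9301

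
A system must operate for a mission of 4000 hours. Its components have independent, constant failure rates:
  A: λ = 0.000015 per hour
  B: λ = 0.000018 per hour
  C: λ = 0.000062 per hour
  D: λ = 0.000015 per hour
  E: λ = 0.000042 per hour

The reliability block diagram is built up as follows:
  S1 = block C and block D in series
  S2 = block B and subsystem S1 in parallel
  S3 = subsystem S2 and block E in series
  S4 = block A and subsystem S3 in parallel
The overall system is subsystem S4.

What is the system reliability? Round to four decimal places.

0.9901

R(A) = exp(−0.000015 × 4000) = 0.941765
R(B) = exp(−0.000018 × 4000) = 0.930531
R(C) = exp(−0.000062 × 4000) = 0.780360
R(D) = exp(−0.000015 × 4000) = 0.941765
R(E) = exp(−0.000042 × 4000) = 0.845354
Series (C and D): 0.780360 × 0.941765 = 0.734916
Parallel (B and [0.734916]): 1 − (1 − 0.930531)(1 − 0.734916) = 0.981585
Series ([0.981585] and E): 0.981585 × 0.845354 = 0.829787
Parallel (A and [0.829787]): 1 − (1 − 0.941765)(1 − 0.829787) = 0.9901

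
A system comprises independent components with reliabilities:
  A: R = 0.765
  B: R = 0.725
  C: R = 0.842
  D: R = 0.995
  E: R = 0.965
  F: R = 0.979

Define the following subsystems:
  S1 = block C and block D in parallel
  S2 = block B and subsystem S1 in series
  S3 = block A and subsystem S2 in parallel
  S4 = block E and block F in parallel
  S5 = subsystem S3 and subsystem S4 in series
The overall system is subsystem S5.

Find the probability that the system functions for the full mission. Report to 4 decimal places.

0.9346

Parallel (C and D): 1 − (1 − 0.842000)(1 − 0.995000) = 0.999210
Series (B and [0.999210]): 0.725000 × 0.999210 = 0.724427
Parallel (A and [0.724427]): 1 − (1 − 0.765000)(1 − 0.724427) = 0.935240
Parallel (E and F): 1 − (1 − 0.965000)(1 − 0.979000) = 0.999265
Series ([0.935240] and [0.999265]): 0.935240 × 0.999265 = 0.9346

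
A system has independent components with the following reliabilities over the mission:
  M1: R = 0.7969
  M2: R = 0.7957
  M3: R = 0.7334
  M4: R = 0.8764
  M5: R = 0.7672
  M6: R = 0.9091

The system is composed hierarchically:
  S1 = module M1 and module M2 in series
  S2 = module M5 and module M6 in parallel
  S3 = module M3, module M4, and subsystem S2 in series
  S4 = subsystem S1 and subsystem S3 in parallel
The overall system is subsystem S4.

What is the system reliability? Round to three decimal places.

0.864

Series (M1 and M2): 0.79690 × 0.79570 = 0.63409
Parallel (M5 and M6): 1 − (1 − 0.76720)(1 − 0.90910) = 0.97884
Series (M3, M4, and [0.97884]): 0.73340 × 0.87640 × 0.97884 = 0.62915
Parallel ([0.63409] and [0.62915]): 1 − (1 − 0.63409)(1 − 0.62915) = 0.864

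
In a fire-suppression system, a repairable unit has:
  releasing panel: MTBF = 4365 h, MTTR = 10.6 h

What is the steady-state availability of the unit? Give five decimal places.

A(releasing panel) = MTBF/(MTBF+MTTR) = 4365/(4365+10.6) = 0.99758

0.99758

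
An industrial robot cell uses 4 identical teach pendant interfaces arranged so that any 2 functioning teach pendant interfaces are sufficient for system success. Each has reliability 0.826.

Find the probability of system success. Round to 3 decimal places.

R = Σ_{i=2}^{4} C(4,i) p^i (1−p)^{4−i} with p = 0.826
C(4,2)·0.826^2·0.174^2 = 0.12394
C(4,3)·0.826^3·0.174^1 = 0.39224
C(4,4)·0.826^4·0.174^0 = 0.46550
Sum = 0.982

0.982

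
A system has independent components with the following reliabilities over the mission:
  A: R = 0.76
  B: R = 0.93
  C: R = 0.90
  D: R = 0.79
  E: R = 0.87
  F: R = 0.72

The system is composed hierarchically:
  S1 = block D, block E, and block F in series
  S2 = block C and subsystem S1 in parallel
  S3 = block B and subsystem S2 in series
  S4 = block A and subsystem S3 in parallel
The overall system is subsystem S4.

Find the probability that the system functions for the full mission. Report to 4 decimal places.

0.9719

Series (D, E, and F): 0.790000 × 0.870000 × 0.720000 = 0.494856
Parallel (C and [0.494856]): 1 − (1 − 0.900000)(1 − 0.494856) = 0.949486
Series (B and [0.949486]): 0.930000 × 0.949486 = 0.883022
Parallel (A and [0.883022]): 1 − (1 − 0.760000)(1 − 0.883022) = 0.9719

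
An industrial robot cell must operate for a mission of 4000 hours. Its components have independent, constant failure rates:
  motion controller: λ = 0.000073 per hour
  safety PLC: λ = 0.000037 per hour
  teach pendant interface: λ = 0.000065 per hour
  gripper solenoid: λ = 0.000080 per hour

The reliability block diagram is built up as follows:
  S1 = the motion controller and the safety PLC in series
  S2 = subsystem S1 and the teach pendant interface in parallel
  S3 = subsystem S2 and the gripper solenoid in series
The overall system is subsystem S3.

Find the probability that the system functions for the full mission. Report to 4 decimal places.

0.6670

R(motion controller) = exp(−0.000073 × 4000) = 0.746769
R(safety PLC) = exp(−0.000037 × 4000) = 0.862431
R(teach pendant interface) = exp(−0.000065 × 4000) = 0.771052
R(gripper solenoid) = exp(−0.000080 × 4000) = 0.726149
Series (motion controller and safety PLC): 0.746769 × 0.862431 = 0.644037
Parallel ([0.644037] and teach pendant interface): 1 − (1 − 0.644037)(1 − 0.771052) = 0.918503
Series ([0.918503] and gripper solenoid): 0.918503 × 0.726149 = 0.6670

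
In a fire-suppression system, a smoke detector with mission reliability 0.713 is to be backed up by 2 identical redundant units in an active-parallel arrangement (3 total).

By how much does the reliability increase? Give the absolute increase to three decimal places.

R_before = 0.713
R_after = 1 − (1 − 0.713)^3 = 0.976
ΔR = 0.976 − 0.713 = 0.263

0.263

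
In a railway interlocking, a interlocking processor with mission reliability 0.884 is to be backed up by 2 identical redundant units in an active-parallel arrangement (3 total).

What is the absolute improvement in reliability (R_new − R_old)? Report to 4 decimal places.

R_before = 0.884
R_after = 1 − (1 − 0.884)^3 = 0.9984
ΔR = 0.9984 − 0.884 = 0.1144

0.1144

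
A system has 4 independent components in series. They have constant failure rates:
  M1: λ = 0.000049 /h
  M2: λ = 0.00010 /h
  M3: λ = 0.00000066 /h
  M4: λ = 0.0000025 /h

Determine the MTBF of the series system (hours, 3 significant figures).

6570

Series of exponential components: λ_sys = Σ λ_i
λ_sys = 0.000049 + 0.00010 + 0.00000066 + 0.0000025 = 1.5216e-04 /h
MTBF = 1 / λ_sys = 6570 h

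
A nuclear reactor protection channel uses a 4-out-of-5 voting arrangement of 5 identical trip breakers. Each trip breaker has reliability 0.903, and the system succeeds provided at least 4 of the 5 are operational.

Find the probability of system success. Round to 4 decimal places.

R = Σ_{i=4}^{5} C(5,i) p^i (1−p)^{5−i} with p = 0.903
C(5,4)·0.903^4·0.097^1 = 0.322473
C(5,5)·0.903^5·0.097^0 = 0.600397
Sum = 0.9229

0.9229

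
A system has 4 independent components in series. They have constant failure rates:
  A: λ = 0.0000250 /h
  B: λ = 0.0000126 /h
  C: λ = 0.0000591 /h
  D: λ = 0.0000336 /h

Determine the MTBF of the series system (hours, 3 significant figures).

Series of exponential components: λ_sys = Σ λ_i
λ_sys = 0.0000250 + 0.0000126 + 0.0000591 + 0.0000336 = 1.3030e-04 /h
MTBF = 1 / λ_sys = 7670 h

7670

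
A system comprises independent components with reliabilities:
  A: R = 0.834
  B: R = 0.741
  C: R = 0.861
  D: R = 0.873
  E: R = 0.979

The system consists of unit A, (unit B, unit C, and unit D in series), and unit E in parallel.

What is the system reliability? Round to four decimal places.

Series (B, C, and D): 0.741000 × 0.861000 × 0.873000 = 0.556975
Parallel (A, [0.556975], and E): 1 − (1 − 0.834000)(1 − 0.556975)(1 − 0.979000) = 0.9985

0.9985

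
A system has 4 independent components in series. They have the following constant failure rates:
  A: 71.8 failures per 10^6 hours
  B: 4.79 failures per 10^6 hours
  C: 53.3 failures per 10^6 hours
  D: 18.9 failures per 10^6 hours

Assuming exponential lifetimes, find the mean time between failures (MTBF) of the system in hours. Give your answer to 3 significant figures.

Series of exponential components: λ_sys = Σ λ_i
λ_sys = 0.0000718 + 0.00000479 + 0.0000533 + 0.0000189 = 1.4879e-04 /h
MTBF = 1 / λ_sys = 6720 h

6720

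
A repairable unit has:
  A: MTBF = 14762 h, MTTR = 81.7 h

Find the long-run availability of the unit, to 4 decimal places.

0.9945

A(A) = MTBF/(MTBF+MTTR) = 14762/(14762+81.7) = 0.9945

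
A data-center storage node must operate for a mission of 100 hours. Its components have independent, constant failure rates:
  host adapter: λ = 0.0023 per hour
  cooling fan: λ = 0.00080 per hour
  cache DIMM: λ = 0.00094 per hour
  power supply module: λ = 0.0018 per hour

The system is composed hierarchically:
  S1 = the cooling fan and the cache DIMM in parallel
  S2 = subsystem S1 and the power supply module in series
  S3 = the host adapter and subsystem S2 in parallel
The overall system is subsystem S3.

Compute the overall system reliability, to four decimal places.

0.9650

R(host adapter) = exp(−0.0023 × 100) = 0.794534
R(cooling fan) = exp(−0.00080 × 100) = 0.923116
R(cache DIMM) = exp(−0.00094 × 100) = 0.910283
R(power supply module) = exp(−0.0018 × 100) = 0.835270
Parallel (cooling fan and cache DIMM): 1 − (1 − 0.923116)(1 − 0.910283) = 0.993102
Series ([0.993102] and power supply module): 0.993102 × 0.835270 = 0.829508
Parallel (host adapter and [0.829508]): 1 − (1 − 0.794534)(1 − 0.829508) = 0.9650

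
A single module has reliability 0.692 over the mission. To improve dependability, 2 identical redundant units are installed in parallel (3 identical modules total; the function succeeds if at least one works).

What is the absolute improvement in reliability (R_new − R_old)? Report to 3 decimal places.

R_before = 0.692
R_after = 1 − (1 − 0.692)^3 = 0.971
ΔR = 0.971 − 0.692 = 0.279

0.279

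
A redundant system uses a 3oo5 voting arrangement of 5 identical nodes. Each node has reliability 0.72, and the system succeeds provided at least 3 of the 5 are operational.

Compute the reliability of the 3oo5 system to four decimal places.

0.8624

R = Σ_{i=3}^{5} C(5,i) p^i (1−p)^{5−i} with p = 0.72
C(5,3)·0.72^3·0.28^2 = 0.292626
C(5,4)·0.72^4·0.28^1 = 0.376234
C(5,5)·0.72^5·0.28^0 = 0.193492
Sum = 0.8624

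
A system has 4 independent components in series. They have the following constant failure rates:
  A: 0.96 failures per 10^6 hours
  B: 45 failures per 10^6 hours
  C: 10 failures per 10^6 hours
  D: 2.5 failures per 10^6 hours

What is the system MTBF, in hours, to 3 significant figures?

Series of exponential components: λ_sys = Σ λ_i
λ_sys = 0.00000096 + 0.000045 + 0.000010 + 0.0000025 = 5.8460e-05 /h
MTBF = 1 / λ_sys = 17100 h

17100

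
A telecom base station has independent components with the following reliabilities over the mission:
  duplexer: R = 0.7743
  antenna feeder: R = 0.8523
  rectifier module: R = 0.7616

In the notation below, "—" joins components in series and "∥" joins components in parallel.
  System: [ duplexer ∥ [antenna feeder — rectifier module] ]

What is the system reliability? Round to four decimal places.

Series (antenna feeder and rectifier module): 0.852300 × 0.761600 = 0.649112
Parallel (duplexer and [0.649112]): 1 − (1 − 0.774300)(1 − 0.649112) = 0.9208

0.9208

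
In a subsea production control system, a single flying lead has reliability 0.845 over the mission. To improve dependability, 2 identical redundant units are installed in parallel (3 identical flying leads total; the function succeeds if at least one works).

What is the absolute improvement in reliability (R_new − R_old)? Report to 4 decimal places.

R_before = 0.845
R_after = 1 − (1 − 0.845)^3 = 0.9963
ΔR = 0.9963 − 0.845 = 0.1513

0.1513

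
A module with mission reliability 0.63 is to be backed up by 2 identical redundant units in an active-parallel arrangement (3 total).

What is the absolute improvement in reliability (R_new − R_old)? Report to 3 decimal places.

0.319

R_before = 0.63
R_after = 1 − (1 − 0.63)^3 = 0.949
ΔR = 0.949 − 0.63 = 0.319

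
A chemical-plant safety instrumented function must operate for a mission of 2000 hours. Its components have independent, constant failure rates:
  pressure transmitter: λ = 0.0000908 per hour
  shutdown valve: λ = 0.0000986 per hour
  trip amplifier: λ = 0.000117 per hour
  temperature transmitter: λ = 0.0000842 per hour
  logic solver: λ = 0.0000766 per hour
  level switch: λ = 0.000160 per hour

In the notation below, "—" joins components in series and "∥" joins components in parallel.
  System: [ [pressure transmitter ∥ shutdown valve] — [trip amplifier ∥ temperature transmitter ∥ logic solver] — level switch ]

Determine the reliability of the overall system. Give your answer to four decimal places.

0.7013

R(pressure transmitter) = exp(−0.0000908 × 2000) = 0.833935
R(shutdown valve) = exp(−0.0000986 × 2000) = 0.821026
R(trip amplifier) = exp(−0.000117 × 2000) = 0.791362
R(temperature transmitter) = exp(−0.0000842 × 2000) = 0.845016
R(logic solver) = exp(−0.0000766 × 2000) = 0.857958
R(level switch) = exp(−0.000160 × 2000) = 0.726149
Parallel (pressure transmitter and shutdown valve): 1 − (1 − 0.833935)(1 − 0.821026) = 0.970279
Parallel (trip amplifier, temperature transmitter, and logic solver): 1 − (1 − 0.791362)(1 − 0.845016)(1 − 0.857958) = 0.995407
Series ([0.970279], [0.995407], and level switch): 0.970279 × 0.995407 × 0.726149 = 0.7013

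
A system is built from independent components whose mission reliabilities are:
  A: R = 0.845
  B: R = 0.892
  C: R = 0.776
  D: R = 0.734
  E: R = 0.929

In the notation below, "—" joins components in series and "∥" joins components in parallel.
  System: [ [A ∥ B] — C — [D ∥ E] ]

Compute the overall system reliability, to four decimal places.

Parallel (A and B): 1 − (1 − 0.845000)(1 − 0.892000) = 0.983260
Parallel (D and E): 1 − (1 − 0.734000)(1 − 0.929000) = 0.981114
Series ([0.983260], C, and [0.981114]): 0.983260 × 0.776000 × 0.981114 = 0.7486

0.7486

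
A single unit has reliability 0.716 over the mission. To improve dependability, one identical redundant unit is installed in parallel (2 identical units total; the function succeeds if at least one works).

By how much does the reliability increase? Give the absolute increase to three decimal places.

0.203

R_before = 0.716
R_after = 1 − (1 − 0.716)^2 = 0.919
ΔR = 0.919 − 0.716 = 0.203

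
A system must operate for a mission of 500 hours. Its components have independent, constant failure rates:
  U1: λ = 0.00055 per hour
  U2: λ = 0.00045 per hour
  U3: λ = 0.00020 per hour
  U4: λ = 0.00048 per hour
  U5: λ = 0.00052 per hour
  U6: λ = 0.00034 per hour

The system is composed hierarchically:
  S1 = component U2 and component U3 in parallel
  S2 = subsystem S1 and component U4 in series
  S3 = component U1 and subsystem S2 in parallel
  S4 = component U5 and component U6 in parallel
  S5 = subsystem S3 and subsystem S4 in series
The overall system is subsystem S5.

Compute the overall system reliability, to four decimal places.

R(U1) = exp(−0.00055 × 500) = 0.759572
R(U2) = exp(−0.00045 × 500) = 0.798516
R(U3) = exp(−0.00020 × 500) = 0.904837
R(U4) = exp(−0.00048 × 500) = 0.786628
R(U5) = exp(−0.00052 × 500) = 0.771052
R(U6) = exp(−0.00034 × 500) = 0.843665
Parallel (U2 and U3): 1 − (1 − 0.798516)(1 − 0.904837) = 0.980826
Series ([0.980826] and U4): 0.980826 × 0.786628 = 0.771545
Parallel (U1 and [0.771545]): 1 − (1 − 0.759572)(1 − 0.771545) = 0.945073
Parallel (U5 and U6): 1 − (1 − 0.771052)(1 − 0.843665) = 0.964207
Series ([0.945073] and [0.964207]): 0.945073 × 0.964207 = 0.9112

0.9112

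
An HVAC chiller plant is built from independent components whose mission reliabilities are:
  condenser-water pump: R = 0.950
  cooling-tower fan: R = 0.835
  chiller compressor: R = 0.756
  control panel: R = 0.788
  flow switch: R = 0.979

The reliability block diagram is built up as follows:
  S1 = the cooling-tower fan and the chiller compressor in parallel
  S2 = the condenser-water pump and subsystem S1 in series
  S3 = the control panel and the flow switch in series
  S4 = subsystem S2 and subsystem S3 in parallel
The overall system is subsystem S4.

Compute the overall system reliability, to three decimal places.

Parallel (cooling-tower fan and chiller compressor): 1 − (1 − 0.83500)(1 − 0.75600) = 0.95974
Series (condenser-water pump and [0.95974]): 0.95000 × 0.95974 = 0.91175
Series (control panel and flow switch): 0.78800 × 0.97900 = 0.77145
Parallel ([0.91175] and [0.77145]): 1 − (1 − 0.91175)(1 − 0.77145) = 0.980

0.980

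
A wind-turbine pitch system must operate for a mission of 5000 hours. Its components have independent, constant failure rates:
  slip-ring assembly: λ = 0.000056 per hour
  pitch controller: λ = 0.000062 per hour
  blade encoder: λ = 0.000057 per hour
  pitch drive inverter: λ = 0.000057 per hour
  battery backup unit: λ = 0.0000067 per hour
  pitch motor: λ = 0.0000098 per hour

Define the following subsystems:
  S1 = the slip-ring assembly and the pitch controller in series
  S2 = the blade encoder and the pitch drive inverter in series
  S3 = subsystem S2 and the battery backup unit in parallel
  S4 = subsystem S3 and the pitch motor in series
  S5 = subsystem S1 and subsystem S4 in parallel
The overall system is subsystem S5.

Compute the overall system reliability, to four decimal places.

0.9726

R(slip-ring assembly) = exp(−0.000056 × 5000) = 0.755784
R(pitch controller) = exp(−0.000062 × 5000) = 0.733447
R(blade encoder) = exp(−0.000057 × 5000) = 0.752014
R(pitch drive inverter) = exp(−0.000057 × 5000) = 0.752014
R(battery backup unit) = exp(−0.0000067 × 5000) = 0.967055
R(pitch motor) = exp(−0.0000098 × 5000) = 0.952181
Series (slip-ring assembly and pitch controller): 0.755784 × 0.733447 = 0.554328
Series (blade encoder and pitch drive inverter): 0.752014 × 0.752014 = 0.565525
Parallel ([0.565525] and battery backup unit): 1 − (1 − 0.565525)(1 − 0.967055) = 0.985686
Series ([0.985686] and pitch motor): 0.985686 × 0.952181 = 0.938551
Parallel ([0.554328] and [0.938551]): 1 − (1 − 0.554328)(1 − 0.938551) = 0.9726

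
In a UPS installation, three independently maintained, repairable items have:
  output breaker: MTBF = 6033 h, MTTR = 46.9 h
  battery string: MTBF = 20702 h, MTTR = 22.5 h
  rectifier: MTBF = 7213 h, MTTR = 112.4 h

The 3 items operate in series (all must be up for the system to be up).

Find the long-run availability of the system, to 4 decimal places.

0.9760

A(output breaker) = MTBF/(MTBF+MTTR) = 6033/(6033+46.9) = 0.992286
A(battery string) = MTBF/(MTBF+MTTR) = 20702/(20702+22.5) = 0.998914
A(rectifier) = MTBF/(MTBF+MTTR) = 7213/(7213+112.4) = 0.984656
Series availability: 0.992286 × 0.998914 × 0.984656 = 0.9760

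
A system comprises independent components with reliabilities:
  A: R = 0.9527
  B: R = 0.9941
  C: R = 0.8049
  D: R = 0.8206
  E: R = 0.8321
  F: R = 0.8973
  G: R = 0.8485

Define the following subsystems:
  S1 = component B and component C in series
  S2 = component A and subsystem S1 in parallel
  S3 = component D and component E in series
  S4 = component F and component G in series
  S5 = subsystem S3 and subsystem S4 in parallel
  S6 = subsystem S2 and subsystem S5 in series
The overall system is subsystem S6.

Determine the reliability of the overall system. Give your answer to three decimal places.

Series (B and C): 0.99410 × 0.80490 = 0.80015
Parallel (A and [0.80015]): 1 − (1 − 0.95270)(1 − 0.80015) = 0.99055
Series (D and E): 0.82060 × 0.83210 = 0.68282
Series (F and G): 0.89730 × 0.84850 = 0.76136
Parallel ([0.68282] and [0.76136]): 1 − (1 − 0.68282)(1 − 0.76136) = 0.92431
Series ([0.99055] and [0.92431]): 0.99055 × 0.92431 = 0.916

0.916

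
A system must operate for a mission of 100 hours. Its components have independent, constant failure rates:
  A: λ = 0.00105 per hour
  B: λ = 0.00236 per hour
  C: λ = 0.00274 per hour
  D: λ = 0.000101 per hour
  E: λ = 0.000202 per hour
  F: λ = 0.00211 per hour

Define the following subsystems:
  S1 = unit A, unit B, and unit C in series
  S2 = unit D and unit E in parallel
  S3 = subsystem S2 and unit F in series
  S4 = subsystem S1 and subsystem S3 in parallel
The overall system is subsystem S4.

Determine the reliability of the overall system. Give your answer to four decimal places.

0.9125

R(A) = exp(−0.00105 × 100) = 0.900325
R(B) = exp(−0.00236 × 100) = 0.789781
R(C) = exp(−0.00274 × 100) = 0.760332
R(D) = exp(−0.000101 × 100) = 0.989951
R(E) = exp(−0.000202 × 100) = 0.980003
R(F) = exp(−0.00211 × 100) = 0.809774
Series (A, B, and C): 0.900325 × 0.789781 × 0.760332 = 0.540641
Parallel (D and E): 1 − (1 − 0.989951)(1 − 0.980003) = 0.999799
Series ([0.999799] and F): 0.999799 × 0.809774 = 0.809611
Parallel ([0.540641] and [0.809611]): 1 − (1 − 0.540641)(1 − 0.809611) = 0.9125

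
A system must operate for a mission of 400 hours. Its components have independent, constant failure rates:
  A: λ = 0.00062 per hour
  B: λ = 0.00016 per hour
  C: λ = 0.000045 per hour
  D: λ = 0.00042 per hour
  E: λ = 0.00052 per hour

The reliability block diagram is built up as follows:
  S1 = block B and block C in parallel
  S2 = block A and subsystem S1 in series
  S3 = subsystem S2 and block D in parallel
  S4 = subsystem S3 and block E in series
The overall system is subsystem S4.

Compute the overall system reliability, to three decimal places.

0.785

R(A) = exp(−0.00062 × 400) = 0.78036
R(B) = exp(−0.00016 × 400) = 0.93800
R(C) = exp(−0.000045 × 400) = 0.98216
R(D) = exp(−0.00042 × 400) = 0.84535
R(E) = exp(−0.00052 × 400) = 0.81221
Parallel (B and C): 1 − (1 − 0.93800)(1 − 0.98216) = 0.99889
Series (A and [0.99889]): 0.78036 × 0.99889 = 0.77949
Parallel ([0.77949] and D): 1 − (1 − 0.77949)(1 − 0.84535) = 0.96590
Series ([0.96590] and E): 0.96590 × 0.81221 = 0.785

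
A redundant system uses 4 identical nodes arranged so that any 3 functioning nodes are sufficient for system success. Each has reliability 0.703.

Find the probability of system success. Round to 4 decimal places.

0.6570

R = Σ_{i=3}^{4} C(4,i) p^i (1−p)^{4−i} with p = 0.703
C(4,3)·0.703^3·0.297^1 = 0.412746
C(4,4)·0.703^4·0.297^0 = 0.244243
Sum = 0.6570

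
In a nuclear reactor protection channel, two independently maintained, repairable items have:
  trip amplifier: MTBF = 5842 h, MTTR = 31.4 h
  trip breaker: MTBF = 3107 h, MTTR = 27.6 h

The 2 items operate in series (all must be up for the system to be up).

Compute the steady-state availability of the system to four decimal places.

A(trip amplifier) = MTBF/(MTBF+MTTR) = 5842/(5842+31.4) = 0.994654
A(trip breaker) = MTBF/(MTBF+MTTR) = 3107/(3107+27.6) = 0.991195
Series availability: 0.994654 × 0.991195 = 0.9859

0.9859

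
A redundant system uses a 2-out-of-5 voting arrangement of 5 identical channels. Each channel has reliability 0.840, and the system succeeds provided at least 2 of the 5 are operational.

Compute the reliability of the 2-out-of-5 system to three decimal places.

0.997

R = Σ_{i=2}^{5} C(5,i) p^i (1−p)^{5−i} with p = 0.840
C(5,2)·0.840^2·0.160^3 = 0.02890
C(5,3)·0.840^3·0.160^2 = 0.15173
C(5,4)·0.840^4·0.160^1 = 0.39830
C(5,5)·0.840^5·0.160^0 = 0.41821
Sum = 0.997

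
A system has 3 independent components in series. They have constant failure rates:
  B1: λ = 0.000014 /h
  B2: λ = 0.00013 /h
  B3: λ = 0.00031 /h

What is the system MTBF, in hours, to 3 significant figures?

Series of exponential components: λ_sys = Σ λ_i
λ_sys = 0.000014 + 0.00013 + 0.00031 = 4.5400e-04 /h
MTBF = 1 / λ_sys = 2200 h

2200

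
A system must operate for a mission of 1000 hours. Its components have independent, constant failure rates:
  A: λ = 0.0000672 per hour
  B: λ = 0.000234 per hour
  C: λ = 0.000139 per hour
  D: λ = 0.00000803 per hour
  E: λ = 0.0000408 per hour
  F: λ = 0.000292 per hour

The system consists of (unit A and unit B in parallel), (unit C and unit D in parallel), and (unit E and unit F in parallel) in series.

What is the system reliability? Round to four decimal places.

R(A) = exp(−0.0000672 × 1000) = 0.935008
R(B) = exp(−0.000234 × 1000) = 0.791362
R(C) = exp(−0.000139 × 1000) = 0.870228
R(D) = exp(−0.00000803 × 1000) = 0.992002
R(E) = exp(−0.0000408 × 1000) = 0.960021
R(F) = exp(−0.000292 × 1000) = 0.746769
Parallel (A and B): 1 − (1 − 0.935008)(1 − 0.791362) = 0.986440
Parallel (C and D): 1 − (1 − 0.870228)(1 − 0.992002) = 0.998962
Parallel (E and F): 1 − (1 − 0.960021)(1 − 0.746769) = 0.989876
Series ([0.986440], [0.998962], and [0.989876]): 0.986440 × 0.998962 × 0.989876 = 0.9754

0.9754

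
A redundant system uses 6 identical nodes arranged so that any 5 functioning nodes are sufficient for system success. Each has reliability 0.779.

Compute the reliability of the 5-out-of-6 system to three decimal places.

R = Σ_{i=5}^{6} C(6,i) p^i (1−p)^{6−i} with p = 0.779
C(6,5)·0.779^5·0.221^1 = 0.38039
C(6,6)·0.779^6·0.221^0 = 0.22347
Sum = 0.604

0.604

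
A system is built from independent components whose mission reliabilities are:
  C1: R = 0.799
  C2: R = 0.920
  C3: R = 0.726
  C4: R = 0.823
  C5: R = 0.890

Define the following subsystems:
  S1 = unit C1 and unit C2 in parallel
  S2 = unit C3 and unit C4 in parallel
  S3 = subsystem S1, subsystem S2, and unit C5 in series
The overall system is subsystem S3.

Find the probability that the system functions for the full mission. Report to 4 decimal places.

0.8332

Parallel (C1 and C2): 1 − (1 − 0.799000)(1 − 0.920000) = 0.983920
Parallel (C3 and C4): 1 − (1 − 0.726000)(1 − 0.823000) = 0.951502
Series ([0.983920], [0.951502], and C5): 0.983920 × 0.951502 × 0.890000 = 0.8332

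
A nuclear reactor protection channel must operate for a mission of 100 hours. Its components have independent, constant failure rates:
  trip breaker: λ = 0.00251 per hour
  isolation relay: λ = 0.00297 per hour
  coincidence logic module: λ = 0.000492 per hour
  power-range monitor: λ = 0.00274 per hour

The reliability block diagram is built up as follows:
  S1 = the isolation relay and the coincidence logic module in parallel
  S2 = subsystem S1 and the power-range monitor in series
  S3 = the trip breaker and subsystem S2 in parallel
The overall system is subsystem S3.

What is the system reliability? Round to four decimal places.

0.9447

R(trip breaker) = exp(−0.00251 × 100) = 0.778022
R(isolation relay) = exp(−0.00297 × 100) = 0.743044
R(coincidence logic module) = exp(−0.000492 × 100) = 0.951991
R(power-range monitor) = exp(−0.00274 × 100) = 0.760332
Parallel (isolation relay and coincidence logic module): 1 − (1 − 0.743044)(1 − 0.951991) = 0.987664
Series ([0.987664] and power-range monitor): 0.987664 × 0.760332 = 0.750953
Parallel (trip breaker and [0.750953]): 1 − (1 − 0.778022)(1 − 0.750953) = 0.9447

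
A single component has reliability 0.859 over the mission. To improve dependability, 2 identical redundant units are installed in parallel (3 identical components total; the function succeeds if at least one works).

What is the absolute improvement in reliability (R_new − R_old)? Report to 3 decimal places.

0.138

R_before = 0.859
R_after = 1 − (1 − 0.859)^3 = 0.997
ΔR = 0.997 − 0.859 = 0.138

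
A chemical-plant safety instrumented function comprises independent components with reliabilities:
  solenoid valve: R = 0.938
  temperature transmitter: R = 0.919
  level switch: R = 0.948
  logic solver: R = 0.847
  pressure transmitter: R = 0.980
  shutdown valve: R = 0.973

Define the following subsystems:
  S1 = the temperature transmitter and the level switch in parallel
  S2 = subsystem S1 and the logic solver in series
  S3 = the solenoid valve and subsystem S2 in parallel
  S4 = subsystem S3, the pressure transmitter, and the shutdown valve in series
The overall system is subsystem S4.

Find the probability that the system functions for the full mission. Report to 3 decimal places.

0.944

Parallel (temperature transmitter and level switch): 1 − (1 − 0.91900)(1 − 0.94800) = 0.99579
Series ([0.99579] and logic solver): 0.99579 × 0.84700 = 0.84343
Parallel (solenoid valve and [0.84343]): 1 − (1 − 0.93800)(1 − 0.84343) = 0.99029
Series ([0.99029], pressure transmitter, and shutdown valve): 0.99029 × 0.98000 × 0.97300 = 0.944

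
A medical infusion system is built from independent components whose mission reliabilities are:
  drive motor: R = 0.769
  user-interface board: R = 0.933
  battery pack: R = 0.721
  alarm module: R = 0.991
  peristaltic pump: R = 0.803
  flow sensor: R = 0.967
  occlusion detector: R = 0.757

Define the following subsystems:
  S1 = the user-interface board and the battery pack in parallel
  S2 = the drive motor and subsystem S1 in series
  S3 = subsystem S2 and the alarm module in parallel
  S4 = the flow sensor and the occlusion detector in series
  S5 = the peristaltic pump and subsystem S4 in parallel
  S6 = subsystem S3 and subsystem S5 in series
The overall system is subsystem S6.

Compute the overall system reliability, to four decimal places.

0.9451

Parallel (user-interface board and battery pack): 1 − (1 − 0.933000)(1 − 0.721000) = 0.981307
Series (drive motor and [0.981307]): 0.769000 × 0.981307 = 0.754625
Parallel ([0.754625] and alarm module): 1 − (1 − 0.754625)(1 − 0.991000) = 0.997792
Series (flow sensor and occlusion detector): 0.967000 × 0.757000 = 0.732019
Parallel (peristaltic pump and [0.732019]): 1 − (1 − 0.803000)(1 − 0.732019) = 0.947208
Series ([0.997792] and [0.947208]): 0.997792 × 0.947208 = 0.9451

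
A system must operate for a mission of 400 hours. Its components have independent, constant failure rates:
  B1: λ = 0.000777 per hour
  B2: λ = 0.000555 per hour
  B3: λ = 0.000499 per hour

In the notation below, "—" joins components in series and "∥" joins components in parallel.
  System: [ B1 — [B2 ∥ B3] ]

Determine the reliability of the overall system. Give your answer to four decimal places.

0.7065

R(B1) = exp(−0.000777 × 400) = 0.732860
R(B2) = exp(−0.000555 × 400) = 0.800915
R(B3) = exp(−0.000499 × 400) = 0.819058
Parallel (B2 and B3): 1 − (1 − 0.800915)(1 − 0.819058) = 0.963977
Series (B1 and [0.963977]): 0.732860 × 0.963977 = 0.7065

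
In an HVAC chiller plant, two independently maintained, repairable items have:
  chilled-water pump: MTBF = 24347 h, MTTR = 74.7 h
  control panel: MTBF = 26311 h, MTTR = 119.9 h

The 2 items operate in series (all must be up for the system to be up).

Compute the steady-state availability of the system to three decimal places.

A(chilled-water pump) = MTBF/(MTBF+MTTR) = 24347/(24347+74.7) = 0.996941
A(control panel) = MTBF/(MTBF+MTTR) = 26311/(26311+119.9) = 0.995464
Series availability: 0.996941 × 0.995464 = 0.992

0.992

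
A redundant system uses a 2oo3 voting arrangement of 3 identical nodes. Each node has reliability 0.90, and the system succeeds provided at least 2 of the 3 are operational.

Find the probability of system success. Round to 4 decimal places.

R = Σ_{i=2}^{3} C(3,i) p^i (1−p)^{3−i} with p = 0.90
C(3,2)·0.90^2·0.10^1 = 0.243000
C(3,3)·0.90^3·0.10^0 = 0.729000
Sum = 0.9720

0.9720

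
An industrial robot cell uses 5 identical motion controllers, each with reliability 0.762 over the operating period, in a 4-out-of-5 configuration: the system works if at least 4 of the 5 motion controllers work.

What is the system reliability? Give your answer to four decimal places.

R = Σ_{i=4}^{5} C(5,i) p^i (1−p)^{5−i} with p = 0.762
C(5,4)·0.762^4·0.238^1 = 0.401205
C(5,5)·0.762^5·0.238^0 = 0.256906
Sum = 0.6581

0.6581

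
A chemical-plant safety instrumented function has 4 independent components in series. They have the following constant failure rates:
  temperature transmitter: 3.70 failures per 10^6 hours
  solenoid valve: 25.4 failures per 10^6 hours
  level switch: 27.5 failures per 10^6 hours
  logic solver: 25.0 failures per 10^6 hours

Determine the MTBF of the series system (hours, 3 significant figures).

12300

Series of exponential components: λ_sys = Σ λ_i
λ_sys = 0.00000370 + 0.0000254 + 0.0000275 + 0.0000250 = 8.1600e-05 /h
MTBF = 1 / λ_sys = 12300 h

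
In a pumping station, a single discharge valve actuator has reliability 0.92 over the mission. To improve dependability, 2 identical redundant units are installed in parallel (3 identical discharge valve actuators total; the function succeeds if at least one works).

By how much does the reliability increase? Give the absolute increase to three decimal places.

0.079

R_before = 0.92
R_after = 1 − (1 − 0.92)^3 = 0.999
ΔR = 0.999 − 0.92 = 0.079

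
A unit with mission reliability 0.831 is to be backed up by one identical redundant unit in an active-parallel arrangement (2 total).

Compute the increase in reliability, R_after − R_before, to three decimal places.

R_before = 0.831
R_after = 1 − (1 − 0.831)^2 = 0.971
ΔR = 0.971 − 0.831 = 0.140

0.140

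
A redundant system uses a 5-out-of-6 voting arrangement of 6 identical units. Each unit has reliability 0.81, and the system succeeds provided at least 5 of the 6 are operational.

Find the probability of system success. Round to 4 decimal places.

0.6799

R = Σ_{i=5}^{6} C(6,i) p^i (1−p)^{6−i} with p = 0.81
C(6,5)·0.81^5·0.19^1 = 0.397493
C(6,6)·0.81^6·0.19^0 = 0.282430
Sum = 0.6799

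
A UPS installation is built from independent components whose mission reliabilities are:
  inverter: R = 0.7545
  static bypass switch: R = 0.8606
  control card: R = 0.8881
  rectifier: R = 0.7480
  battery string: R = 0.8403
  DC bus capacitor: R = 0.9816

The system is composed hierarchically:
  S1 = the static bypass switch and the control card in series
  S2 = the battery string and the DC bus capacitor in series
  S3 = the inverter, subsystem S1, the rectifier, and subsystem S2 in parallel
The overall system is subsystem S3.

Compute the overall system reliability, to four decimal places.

Series (static bypass switch and control card): 0.860600 × 0.888100 = 0.764299
Series (battery string and DC bus capacitor): 0.840300 × 0.981600 = 0.824838
Parallel (inverter, [0.764299], rectifier, and [0.824838]): 1 − (1 − 0.754500)(1 − 0.764299)(1 − 0.748000)(1 − 0.824838) = 0.9974

0.9974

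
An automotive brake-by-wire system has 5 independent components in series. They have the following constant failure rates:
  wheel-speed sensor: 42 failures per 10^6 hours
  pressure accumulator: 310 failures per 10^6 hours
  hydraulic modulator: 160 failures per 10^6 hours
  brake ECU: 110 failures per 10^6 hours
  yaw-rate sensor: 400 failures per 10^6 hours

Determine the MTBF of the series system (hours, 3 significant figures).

Series of exponential components: λ_sys = Σ λ_i
λ_sys = 0.000042 + 0.00031 + 0.00016 + 0.00011 + 0.00040 = 1.0220e-03 /h
MTBF = 1 / λ_sys = 978 h

978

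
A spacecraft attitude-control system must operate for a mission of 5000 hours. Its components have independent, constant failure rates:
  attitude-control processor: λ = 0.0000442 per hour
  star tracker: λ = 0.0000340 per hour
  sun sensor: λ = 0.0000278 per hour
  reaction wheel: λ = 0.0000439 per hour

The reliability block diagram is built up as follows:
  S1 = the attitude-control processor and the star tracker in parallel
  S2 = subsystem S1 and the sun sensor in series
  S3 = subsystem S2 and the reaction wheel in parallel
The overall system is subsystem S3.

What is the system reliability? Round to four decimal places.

R(attitude-control processor) = exp(−0.0000442 × 5000) = 0.801717
R(star tracker) = exp(−0.0000340 × 5000) = 0.843665
R(sun sensor) = exp(−0.0000278 × 5000) = 0.870228
R(reaction wheel) = exp(−0.0000439 × 5000) = 0.802920
Parallel (attitude-control processor and star tracker): 1 − (1 − 0.801717)(1 − 0.843665) = 0.969001
Series ([0.969001] and sun sensor): 0.969001 × 0.870228 = 0.843252
Parallel ([0.843252] and reaction wheel): 1 − (1 − 0.843252)(1 − 0.802920) = 0.9691

0.9691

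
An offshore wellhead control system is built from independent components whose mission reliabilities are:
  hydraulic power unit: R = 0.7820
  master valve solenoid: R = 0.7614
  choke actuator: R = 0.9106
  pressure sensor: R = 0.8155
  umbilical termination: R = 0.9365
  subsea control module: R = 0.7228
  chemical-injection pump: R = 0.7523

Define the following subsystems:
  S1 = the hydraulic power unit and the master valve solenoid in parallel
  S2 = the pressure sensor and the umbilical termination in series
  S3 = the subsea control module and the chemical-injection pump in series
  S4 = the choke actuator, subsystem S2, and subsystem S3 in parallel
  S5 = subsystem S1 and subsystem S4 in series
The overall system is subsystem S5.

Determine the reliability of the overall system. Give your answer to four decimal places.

0.9388

Parallel (hydraulic power unit and master valve solenoid): 1 − (1 − 0.782000)(1 − 0.761400) = 0.947985
Series (pressure sensor and umbilical termination): 0.815500 × 0.936500 = 0.763716
Series (subsea control module and chemical-injection pump): 0.722800 × 0.752300 = 0.543762
Parallel (choke actuator, [0.763716], and [0.543762]): 1 − (1 − 0.910600)(1 − 0.763716)(1 − 0.543762) = 0.990363
Series ([0.947985] and [0.990363]): 0.947985 × 0.990363 = 0.9388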